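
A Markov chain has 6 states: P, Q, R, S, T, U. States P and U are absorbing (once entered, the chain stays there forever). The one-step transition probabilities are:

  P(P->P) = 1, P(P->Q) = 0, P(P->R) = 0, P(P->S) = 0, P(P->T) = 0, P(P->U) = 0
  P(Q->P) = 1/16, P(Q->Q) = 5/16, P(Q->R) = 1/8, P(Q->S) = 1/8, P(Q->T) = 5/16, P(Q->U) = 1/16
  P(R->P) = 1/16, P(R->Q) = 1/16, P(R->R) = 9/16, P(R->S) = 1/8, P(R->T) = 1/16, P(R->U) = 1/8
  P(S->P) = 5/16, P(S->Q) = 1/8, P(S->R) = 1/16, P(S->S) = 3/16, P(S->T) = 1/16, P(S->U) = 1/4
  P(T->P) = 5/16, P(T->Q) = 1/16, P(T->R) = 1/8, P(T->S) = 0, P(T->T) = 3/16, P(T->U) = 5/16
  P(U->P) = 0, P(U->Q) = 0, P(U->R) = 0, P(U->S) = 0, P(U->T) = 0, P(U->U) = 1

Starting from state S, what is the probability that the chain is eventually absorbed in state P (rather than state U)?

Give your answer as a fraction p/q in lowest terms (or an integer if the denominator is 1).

Answer: 965/1818

Derivation:
Let a_i = P(absorbed in P | start in state i).
Boundary conditions: a_P = 1, a_U = 0.
For each transient state i, a_i = sum_j P(i->j) * a_j:
  a_Q = 1/16*a_P + 5/16*a_Q + 1/8*a_R + 1/8*a_S + 5/16*a_T + 1/16*a_U
  a_R = 1/16*a_P + 1/16*a_Q + 9/16*a_R + 1/8*a_S + 1/16*a_T + 1/8*a_U
  a_S = 5/16*a_P + 1/8*a_Q + 1/16*a_R + 3/16*a_S + 1/16*a_T + 1/4*a_U
  a_T = 5/16*a_P + 1/16*a_Q + 1/8*a_R + 0*a_S + 3/16*a_T + 5/16*a_U

Substituting a_P = 1 and a_U = 0, rearrange to (I - Q) a = r where r[i] = P(i -> P):
  [11/16, -1/8, -1/8, -5/16] . (a_Q, a_R, a_S, a_T) = 1/16
  [-1/16, 7/16, -1/8, -1/16] . (a_Q, a_R, a_S, a_T) = 1/16
  [-1/8, -1/16, 13/16, -1/16] . (a_Q, a_R, a_S, a_T) = 5/16
  [-1/16, -1/8, 0, 13/16] . (a_Q, a_R, a_S, a_T) = 5/16

Solving yields:
  a_Q = 2665/5454
  a_R = 1184/2727
  a_S = 965/1818
  a_T = 889/1818

Starting state is S, so the absorption probability is a_S = 965/1818.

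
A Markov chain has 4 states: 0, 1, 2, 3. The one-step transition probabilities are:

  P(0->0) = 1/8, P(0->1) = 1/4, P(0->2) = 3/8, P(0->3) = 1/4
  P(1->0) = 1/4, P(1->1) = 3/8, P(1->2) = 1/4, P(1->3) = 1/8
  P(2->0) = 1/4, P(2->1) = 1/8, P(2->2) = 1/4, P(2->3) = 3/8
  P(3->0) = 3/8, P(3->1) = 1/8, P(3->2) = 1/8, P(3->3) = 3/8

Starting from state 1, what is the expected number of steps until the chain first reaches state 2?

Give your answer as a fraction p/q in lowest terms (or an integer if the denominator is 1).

Let h_i = expected steps to first reach 2 from state i.
Boundary: h_2 = 0.
First-step equations for the other states:
  h_0 = 1 + 1/8*h_0 + 1/4*h_1 + 3/8*h_2 + 1/4*h_3
  h_1 = 1 + 1/4*h_0 + 3/8*h_1 + 1/4*h_2 + 1/8*h_3
  h_3 = 1 + 3/8*h_0 + 1/8*h_1 + 1/8*h_2 + 3/8*h_3

Substituting h_2 = 0 and rearranging gives the linear system (I - Q) h = 1:
  [7/8, -1/4, -1/4] . (h_0, h_1, h_3) = 1
  [-1/4, 5/8, -1/8] . (h_0, h_1, h_3) = 1
  [-3/8, -1/8, 5/8] . (h_0, h_1, h_3) = 1

Solving yields:
  h_0 = 32/9
  h_1 = 106/27
  h_3 = 122/27

Starting state is 1, so the expected hitting time is h_1 = 106/27.

Answer: 106/27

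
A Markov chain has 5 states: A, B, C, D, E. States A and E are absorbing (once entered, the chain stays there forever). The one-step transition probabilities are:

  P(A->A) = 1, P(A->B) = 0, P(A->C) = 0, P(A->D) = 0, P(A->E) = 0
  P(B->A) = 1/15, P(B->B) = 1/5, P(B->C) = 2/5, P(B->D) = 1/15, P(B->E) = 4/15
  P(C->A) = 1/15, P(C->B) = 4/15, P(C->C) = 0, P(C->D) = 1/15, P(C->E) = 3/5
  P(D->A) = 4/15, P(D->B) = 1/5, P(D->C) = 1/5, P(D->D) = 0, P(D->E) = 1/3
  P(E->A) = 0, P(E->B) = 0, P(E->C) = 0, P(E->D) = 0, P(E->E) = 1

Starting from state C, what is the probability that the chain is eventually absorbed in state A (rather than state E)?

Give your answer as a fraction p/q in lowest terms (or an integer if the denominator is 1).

Answer: 304/2229

Derivation:
Let a_i = P(absorbed in A | start in state i).
Boundary conditions: a_A = 1, a_E = 0.
For each transient state i, a_i = sum_j P(i->j) * a_j:
  a_B = 1/15*a_A + 1/5*a_B + 2/5*a_C + 1/15*a_D + 4/15*a_E
  a_C = 1/15*a_A + 4/15*a_B + 0*a_C + 1/15*a_D + 3/5*a_E
  a_D = 4/15*a_A + 1/5*a_B + 1/5*a_C + 0*a_D + 1/3*a_E

Substituting a_A = 1 and a_E = 0, rearrange to (I - Q) a = r where r[i] = P(i -> A):
  [4/5, -2/5, -1/15] . (a_B, a_C, a_D) = 1/15
  [-4/15, 1, -1/15] . (a_B, a_C, a_D) = 1/15
  [-1/5, -1/5, 1] . (a_B, a_C, a_D) = 4/15

Solving yields:
  a_B = 133/743
  a_C = 304/2229
  a_D = 245/743

Starting state is C, so the absorption probability is a_C = 304/2229.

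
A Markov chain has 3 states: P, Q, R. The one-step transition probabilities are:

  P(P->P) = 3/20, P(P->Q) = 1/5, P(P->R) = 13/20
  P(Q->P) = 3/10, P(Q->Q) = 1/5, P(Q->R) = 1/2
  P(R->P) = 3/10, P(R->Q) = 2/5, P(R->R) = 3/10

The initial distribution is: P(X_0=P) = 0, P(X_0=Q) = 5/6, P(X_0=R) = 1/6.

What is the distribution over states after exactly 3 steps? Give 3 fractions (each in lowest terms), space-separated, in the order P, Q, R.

Propagating the distribution step by step (d_{t+1} = d_t * P):
d_0 = (P=0, Q=5/6, R=1/6)
  d_1[P] = 0*3/20 + 5/6*3/10 + 1/6*3/10 = 3/10
  d_1[Q] = 0*1/5 + 5/6*1/5 + 1/6*2/5 = 7/30
  d_1[R] = 0*13/20 + 5/6*1/2 + 1/6*3/10 = 7/15
d_1 = (P=3/10, Q=7/30, R=7/15)
  d_2[P] = 3/10*3/20 + 7/30*3/10 + 7/15*3/10 = 51/200
  d_2[Q] = 3/10*1/5 + 7/30*1/5 + 7/15*2/5 = 22/75
  d_2[R] = 3/10*13/20 + 7/30*1/2 + 7/15*3/10 = 271/600
d_2 = (P=51/200, Q=22/75, R=271/600)
  d_3[P] = 51/200*3/20 + 22/75*3/10 + 271/600*3/10 = 1047/4000
  d_3[Q] = 51/200*1/5 + 22/75*1/5 + 271/600*2/5 = 871/3000
  d_3[R] = 51/200*13/20 + 22/75*1/2 + 271/600*3/10 = 43/96
d_3 = (P=1047/4000, Q=871/3000, R=43/96)

Answer: 1047/4000 871/3000 43/96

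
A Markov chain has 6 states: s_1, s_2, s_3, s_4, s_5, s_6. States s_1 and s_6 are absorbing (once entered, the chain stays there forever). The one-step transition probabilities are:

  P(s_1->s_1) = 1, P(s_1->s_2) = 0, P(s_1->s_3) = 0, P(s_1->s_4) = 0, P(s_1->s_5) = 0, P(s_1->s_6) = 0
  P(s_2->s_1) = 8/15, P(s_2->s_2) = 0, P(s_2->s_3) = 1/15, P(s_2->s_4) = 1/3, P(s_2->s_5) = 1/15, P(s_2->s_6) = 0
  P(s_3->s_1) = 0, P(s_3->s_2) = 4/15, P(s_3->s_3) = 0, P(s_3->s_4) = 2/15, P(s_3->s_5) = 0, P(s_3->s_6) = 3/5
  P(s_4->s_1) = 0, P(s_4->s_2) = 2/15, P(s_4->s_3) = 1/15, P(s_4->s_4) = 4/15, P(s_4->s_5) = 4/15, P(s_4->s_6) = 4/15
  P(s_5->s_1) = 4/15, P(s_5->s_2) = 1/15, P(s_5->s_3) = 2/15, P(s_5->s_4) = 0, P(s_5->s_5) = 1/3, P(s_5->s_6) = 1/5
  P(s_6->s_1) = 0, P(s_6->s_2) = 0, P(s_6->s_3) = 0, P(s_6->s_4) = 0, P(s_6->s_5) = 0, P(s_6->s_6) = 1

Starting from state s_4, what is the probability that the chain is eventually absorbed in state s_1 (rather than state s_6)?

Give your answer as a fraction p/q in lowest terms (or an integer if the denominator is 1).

Answer: 88/263

Derivation:
Let a_i = P(absorbed in s_1 | start in state i).
Boundary conditions: a_s_1 = 1, a_s_6 = 0.
For each transient state i, a_i = sum_j P(i->j) * a_j:
  a_s_2 = 8/15*a_s_1 + 0*a_s_2 + 1/15*a_s_3 + 1/3*a_s_4 + 1/15*a_s_5 + 0*a_s_6
  a_s_3 = 0*a_s_1 + 4/15*a_s_2 + 0*a_s_3 + 2/15*a_s_4 + 0*a_s_5 + 3/5*a_s_6
  a_s_4 = 0*a_s_1 + 2/15*a_s_2 + 1/15*a_s_3 + 4/15*a_s_4 + 4/15*a_s_5 + 4/15*a_s_6
  a_s_5 = 4/15*a_s_1 + 1/15*a_s_2 + 2/15*a_s_3 + 0*a_s_4 + 1/3*a_s_5 + 1/5*a_s_6

Substituting a_s_1 = 1 and a_s_6 = 0, rearrange to (I - Q) a = r where r[i] = P(i -> s_1):
  [1, -1/15, -1/3, -1/15] . (a_s_2, a_s_3, a_s_4, a_s_5) = 8/15
  [-4/15, 1, -2/15, 0] . (a_s_2, a_s_3, a_s_4, a_s_5) = 0
  [-2/15, -1/15, 11/15, -4/15] . (a_s_2, a_s_3, a_s_4, a_s_5) = 0
  [-1/15, -2/15, 0, 2/3] . (a_s_2, a_s_3, a_s_4, a_s_5) = 4/15

Solving yields:
  a_s_2 = 548/789
  a_s_3 = 544/2367
  a_s_4 = 88/263
  a_s_5 = 1220/2367

Starting state is s_4, so the absorption probability is a_s_4 = 88/263.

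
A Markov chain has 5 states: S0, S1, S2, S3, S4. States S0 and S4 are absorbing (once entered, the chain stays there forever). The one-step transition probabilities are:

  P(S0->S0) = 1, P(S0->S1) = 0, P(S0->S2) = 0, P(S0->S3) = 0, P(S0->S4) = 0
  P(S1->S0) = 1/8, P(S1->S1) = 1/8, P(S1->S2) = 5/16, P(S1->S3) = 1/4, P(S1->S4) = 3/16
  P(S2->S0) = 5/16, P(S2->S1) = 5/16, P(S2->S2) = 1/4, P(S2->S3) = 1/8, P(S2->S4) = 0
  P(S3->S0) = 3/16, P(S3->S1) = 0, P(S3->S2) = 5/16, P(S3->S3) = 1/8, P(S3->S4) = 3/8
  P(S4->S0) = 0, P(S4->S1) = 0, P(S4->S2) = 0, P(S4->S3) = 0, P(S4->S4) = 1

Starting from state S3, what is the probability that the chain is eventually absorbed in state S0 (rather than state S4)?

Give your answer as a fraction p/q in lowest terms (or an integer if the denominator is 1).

Let a_i = P(absorbed in S0 | start in state i).
Boundary conditions: a_S0 = 1, a_S4 = 0.
For each transient state i, a_i = sum_j P(i->j) * a_j:
  a_S1 = 1/8*a_S0 + 1/8*a_S1 + 5/16*a_S2 + 1/4*a_S3 + 3/16*a_S4
  a_S2 = 5/16*a_S0 + 5/16*a_S1 + 1/4*a_S2 + 1/8*a_S3 + 0*a_S4
  a_S3 = 3/16*a_S0 + 0*a_S1 + 5/16*a_S2 + 1/8*a_S3 + 3/8*a_S4

Substituting a_S0 = 1 and a_S4 = 0, rearrange to (I - Q) a = r where r[i] = P(i -> S0):
  [7/8, -5/16, -1/4] . (a_S1, a_S2, a_S3) = 1/8
  [-5/16, 3/4, -1/8] . (a_S1, a_S2, a_S3) = 5/16
  [0, -5/16, 7/8] . (a_S1, a_S2, a_S3) = 3/16

Solving yields:
  a_S1 = 470/881
  a_S2 = 632/881
  a_S3 = 829/1762

Starting state is S3, so the absorption probability is a_S3 = 829/1762.

Answer: 829/1762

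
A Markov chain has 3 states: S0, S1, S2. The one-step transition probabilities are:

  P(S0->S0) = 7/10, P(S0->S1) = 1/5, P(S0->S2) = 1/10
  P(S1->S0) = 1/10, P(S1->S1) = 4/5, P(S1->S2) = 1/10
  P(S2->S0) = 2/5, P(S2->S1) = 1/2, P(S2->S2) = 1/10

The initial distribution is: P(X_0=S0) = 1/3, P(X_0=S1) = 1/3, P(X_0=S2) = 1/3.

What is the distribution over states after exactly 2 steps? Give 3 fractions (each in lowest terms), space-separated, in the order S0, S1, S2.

Propagating the distribution step by step (d_{t+1} = d_t * P):
d_0 = (S0=1/3, S1=1/3, S2=1/3)
  d_1[S0] = 1/3*7/10 + 1/3*1/10 + 1/3*2/5 = 2/5
  d_1[S1] = 1/3*1/5 + 1/3*4/5 + 1/3*1/2 = 1/2
  d_1[S2] = 1/3*1/10 + 1/3*1/10 + 1/3*1/10 = 1/10
d_1 = (S0=2/5, S1=1/2, S2=1/10)
  d_2[S0] = 2/5*7/10 + 1/2*1/10 + 1/10*2/5 = 37/100
  d_2[S1] = 2/5*1/5 + 1/2*4/5 + 1/10*1/2 = 53/100
  d_2[S2] = 2/5*1/10 + 1/2*1/10 + 1/10*1/10 = 1/10
d_2 = (S0=37/100, S1=53/100, S2=1/10)

Answer: 37/100 53/100 1/10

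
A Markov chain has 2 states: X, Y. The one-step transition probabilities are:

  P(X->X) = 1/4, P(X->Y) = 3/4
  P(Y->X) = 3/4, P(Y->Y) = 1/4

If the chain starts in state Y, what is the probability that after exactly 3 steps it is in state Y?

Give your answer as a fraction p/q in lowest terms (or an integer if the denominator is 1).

Computing P^3 by repeated multiplication:
P^1 =
  X: [1/4, 3/4]
  Y: [3/4, 1/4]
P^2 =
  X: [5/8, 3/8]
  Y: [3/8, 5/8]
P^3 =
  X: [7/16, 9/16]
  Y: [9/16, 7/16]

(P^3)[Y -> Y] = 7/16

Answer: 7/16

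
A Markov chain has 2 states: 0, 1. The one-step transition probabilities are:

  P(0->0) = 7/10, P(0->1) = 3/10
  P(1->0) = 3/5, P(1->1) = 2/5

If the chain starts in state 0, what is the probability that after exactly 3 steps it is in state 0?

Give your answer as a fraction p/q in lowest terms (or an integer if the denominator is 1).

Answer: 667/1000

Derivation:
Computing P^3 by repeated multiplication:
P^1 =
  0: [7/10, 3/10]
  1: [3/5, 2/5]
P^2 =
  0: [67/100, 33/100]
  1: [33/50, 17/50]
P^3 =
  0: [667/1000, 333/1000]
  1: [333/500, 167/500]

(P^3)[0 -> 0] = 667/1000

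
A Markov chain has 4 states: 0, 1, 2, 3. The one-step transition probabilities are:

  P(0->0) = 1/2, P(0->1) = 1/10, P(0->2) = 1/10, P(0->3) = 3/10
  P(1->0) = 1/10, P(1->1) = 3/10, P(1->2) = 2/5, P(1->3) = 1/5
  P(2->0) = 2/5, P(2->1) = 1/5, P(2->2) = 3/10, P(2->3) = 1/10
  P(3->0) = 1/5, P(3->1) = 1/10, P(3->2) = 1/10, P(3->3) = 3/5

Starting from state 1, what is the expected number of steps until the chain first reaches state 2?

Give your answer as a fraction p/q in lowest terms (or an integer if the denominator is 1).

Let h_i = expected steps to first reach 2 from state i.
Boundary: h_2 = 0.
First-step equations for the other states:
  h_0 = 1 + 1/2*h_0 + 1/10*h_1 + 1/10*h_2 + 3/10*h_3
  h_1 = 1 + 1/10*h_0 + 3/10*h_1 + 2/5*h_2 + 1/5*h_3
  h_3 = 1 + 1/5*h_0 + 1/10*h_1 + 1/10*h_2 + 3/5*h_3

Substituting h_2 = 0 and rearranging gives the linear system (I - Q) h = 1:
  [1/2, -1/10, -3/10] . (h_0, h_1, h_3) = 1
  [-1/10, 7/10, -1/5] . (h_0, h_1, h_3) = 1
  [-1/5, -1/10, 2/5] . (h_0, h_1, h_3) = 1

Solving yields:
  h_0 = 80/11
  h_1 = 50/11
  h_3 = 80/11

Starting state is 1, so the expected hitting time is h_1 = 50/11.

Answer: 50/11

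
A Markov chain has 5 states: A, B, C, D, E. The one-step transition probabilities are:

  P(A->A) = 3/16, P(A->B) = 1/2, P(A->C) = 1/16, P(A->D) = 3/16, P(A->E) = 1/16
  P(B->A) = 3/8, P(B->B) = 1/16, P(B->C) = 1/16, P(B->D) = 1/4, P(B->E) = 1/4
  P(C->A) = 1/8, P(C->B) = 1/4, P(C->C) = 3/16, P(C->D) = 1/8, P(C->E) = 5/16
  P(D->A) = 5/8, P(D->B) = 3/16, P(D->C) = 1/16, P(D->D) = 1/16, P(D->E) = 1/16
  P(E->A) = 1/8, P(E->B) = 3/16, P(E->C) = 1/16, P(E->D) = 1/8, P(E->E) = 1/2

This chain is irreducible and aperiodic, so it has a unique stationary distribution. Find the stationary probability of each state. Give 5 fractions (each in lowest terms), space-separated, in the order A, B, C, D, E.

The stationary distribution satisfies pi = pi * P, i.e.:
  pi_A = 3/16*pi_A + 3/8*pi_B + 1/8*pi_C + 5/8*pi_D + 1/8*pi_E
  pi_B = 1/2*pi_A + 1/16*pi_B + 1/4*pi_C + 3/16*pi_D + 3/16*pi_E
  pi_C = 1/16*pi_A + 1/16*pi_B + 3/16*pi_C + 1/16*pi_D + 1/16*pi_E
  pi_D = 3/16*pi_A + 1/4*pi_B + 1/8*pi_C + 1/16*pi_D + 1/8*pi_E
  pi_E = 1/16*pi_A + 1/4*pi_B + 5/16*pi_C + 1/16*pi_D + 1/2*pi_E
with normalization: pi_A + pi_B + pi_C + pi_D + pi_E = 1.

Using the first 4 balance equations plus normalization, the linear system A*pi = b is:
  [-13/16, 3/8, 1/8, 5/8, 1/8] . pi = 0
  [1/2, -15/16, 1/4, 3/16, 3/16] . pi = 0
  [1/16, 1/16, -13/16, 1/16, 1/16] . pi = 0
  [3/16, 1/4, 1/8, -15/16, 1/8] . pi = 0
  [1, 1, 1, 1, 1] . pi = 1

Solving yields:
  pi_A = 193/671
  pi_B = 4707/18788
  pi_C = 1/14
  pi_D = 1541/9394
  pi_E = 4253/18788

Verification (pi * P):
  193/671*3/16 + 4707/18788*3/8 + 1/14*1/8 + 1541/9394*5/8 + 4253/18788*1/8 = 193/671 = pi_A  (ok)
  193/671*1/2 + 4707/18788*1/16 + 1/14*1/4 + 1541/9394*3/16 + 4253/18788*3/16 = 4707/18788 = pi_B  (ok)
  193/671*1/16 + 4707/18788*1/16 + 1/14*3/16 + 1541/9394*1/16 + 4253/18788*1/16 = 1/14 = pi_C  (ok)
  193/671*3/16 + 4707/18788*1/4 + 1/14*1/8 + 1541/9394*1/16 + 4253/18788*1/8 = 1541/9394 = pi_D  (ok)
  193/671*1/16 + 4707/18788*1/4 + 1/14*5/16 + 1541/9394*1/16 + 4253/18788*1/2 = 4253/18788 = pi_E  (ok)

Answer: 193/671 4707/18788 1/14 1541/9394 4253/18788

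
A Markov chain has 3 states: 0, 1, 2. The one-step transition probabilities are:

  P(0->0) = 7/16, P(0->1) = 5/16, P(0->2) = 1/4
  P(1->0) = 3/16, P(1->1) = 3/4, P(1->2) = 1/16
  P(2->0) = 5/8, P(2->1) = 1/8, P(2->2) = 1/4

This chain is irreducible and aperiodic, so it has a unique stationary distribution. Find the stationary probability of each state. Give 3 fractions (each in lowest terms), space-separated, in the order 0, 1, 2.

The stationary distribution satisfies pi = pi * P, i.e.:
  pi_0 = 7/16*pi_0 + 3/16*pi_1 + 5/8*pi_2
  pi_1 = 5/16*pi_0 + 3/4*pi_1 + 1/8*pi_2
  pi_2 = 1/4*pi_0 + 1/16*pi_1 + 1/4*pi_2
with normalization: pi_0 + pi_1 + pi_2 = 1.

Using the first 2 balance equations plus normalization, the linear system A*pi = b is:
  [-9/16, 3/16, 5/8] . pi = 0
  [5/16, -1/4, 1/8] . pi = 0
  [1, 1, 1] . pi = 1

Solving yields:
  pi_0 = 46/135
  pi_1 = 68/135
  pi_2 = 7/45

Verification (pi * P):
  46/135*7/16 + 68/135*3/16 + 7/45*5/8 = 46/135 = pi_0  (ok)
  46/135*5/16 + 68/135*3/4 + 7/45*1/8 = 68/135 = pi_1  (ok)
  46/135*1/4 + 68/135*1/16 + 7/45*1/4 = 7/45 = pi_2  (ok)

Answer: 46/135 68/135 7/45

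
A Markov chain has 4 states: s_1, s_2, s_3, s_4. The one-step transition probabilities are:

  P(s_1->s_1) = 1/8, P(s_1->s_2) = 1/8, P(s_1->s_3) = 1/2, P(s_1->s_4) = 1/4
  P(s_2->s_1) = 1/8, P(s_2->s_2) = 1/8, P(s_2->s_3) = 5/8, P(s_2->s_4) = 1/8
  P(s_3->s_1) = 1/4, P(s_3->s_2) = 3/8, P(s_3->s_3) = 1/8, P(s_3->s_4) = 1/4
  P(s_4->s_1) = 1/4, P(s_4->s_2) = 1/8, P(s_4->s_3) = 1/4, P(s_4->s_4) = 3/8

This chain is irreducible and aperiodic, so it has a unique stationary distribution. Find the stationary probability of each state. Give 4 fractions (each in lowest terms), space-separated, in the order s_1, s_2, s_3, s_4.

The stationary distribution satisfies pi = pi * P, i.e.:
  pi_s_1 = 1/8*pi_s_1 + 1/8*pi_s_2 + 1/4*pi_s_3 + 1/4*pi_s_4
  pi_s_2 = 1/8*pi_s_1 + 1/8*pi_s_2 + 3/8*pi_s_3 + 1/8*pi_s_4
  pi_s_3 = 1/2*pi_s_1 + 5/8*pi_s_2 + 1/8*pi_s_3 + 1/4*pi_s_4
  pi_s_4 = 1/4*pi_s_1 + 1/8*pi_s_2 + 1/4*pi_s_3 + 3/8*pi_s_4
with normalization: pi_s_1 + pi_s_2 + pi_s_3 + pi_s_4 = 1.

Using the first 3 balance equations plus normalization, the linear system A*pi = b is:
  [-7/8, 1/8, 1/4, 1/4] . pi = 0
  [1/8, -7/8, 3/8, 1/8] . pi = 0
  [1/2, 5/8, -7/8, 1/4] . pi = 0
  [1, 1, 1, 1] . pi = 1

Solving yields:
  pi_s_1 = 119/598
  pi_s_2 = 125/598
  pi_s_3 = 201/598
  pi_s_4 = 153/598

Verification (pi * P):
  119/598*1/8 + 125/598*1/8 + 201/598*1/4 + 153/598*1/4 = 119/598 = pi_s_1  (ok)
  119/598*1/8 + 125/598*1/8 + 201/598*3/8 + 153/598*1/8 = 125/598 = pi_s_2  (ok)
  119/598*1/2 + 125/598*5/8 + 201/598*1/8 + 153/598*1/4 = 201/598 = pi_s_3  (ok)
  119/598*1/4 + 125/598*1/8 + 201/598*1/4 + 153/598*3/8 = 153/598 = pi_s_4  (ok)

Answer: 119/598 125/598 201/598 153/598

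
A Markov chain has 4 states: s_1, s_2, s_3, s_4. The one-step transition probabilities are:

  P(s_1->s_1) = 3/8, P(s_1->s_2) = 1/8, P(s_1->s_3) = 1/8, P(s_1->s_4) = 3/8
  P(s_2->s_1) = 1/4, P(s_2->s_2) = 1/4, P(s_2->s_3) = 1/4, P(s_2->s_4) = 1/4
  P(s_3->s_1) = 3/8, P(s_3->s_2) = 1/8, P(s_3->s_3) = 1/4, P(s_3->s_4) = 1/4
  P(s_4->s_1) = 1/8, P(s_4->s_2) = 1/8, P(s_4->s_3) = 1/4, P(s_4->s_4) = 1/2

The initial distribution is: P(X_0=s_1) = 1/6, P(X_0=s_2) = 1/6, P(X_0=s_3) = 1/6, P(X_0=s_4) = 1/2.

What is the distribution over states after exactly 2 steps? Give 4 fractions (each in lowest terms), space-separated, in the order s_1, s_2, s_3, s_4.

Propagating the distribution step by step (d_{t+1} = d_t * P):
d_0 = (s_1=1/6, s_2=1/6, s_3=1/6, s_4=1/2)
  d_1[s_1] = 1/6*3/8 + 1/6*1/4 + 1/6*3/8 + 1/2*1/8 = 11/48
  d_1[s_2] = 1/6*1/8 + 1/6*1/4 + 1/6*1/8 + 1/2*1/8 = 7/48
  d_1[s_3] = 1/6*1/8 + 1/6*1/4 + 1/6*1/4 + 1/2*1/4 = 11/48
  d_1[s_4] = 1/6*3/8 + 1/6*1/4 + 1/6*1/4 + 1/2*1/2 = 19/48
d_1 = (s_1=11/48, s_2=7/48, s_3=11/48, s_4=19/48)
  d_2[s_1] = 11/48*3/8 + 7/48*1/4 + 11/48*3/8 + 19/48*1/8 = 33/128
  d_2[s_2] = 11/48*1/8 + 7/48*1/4 + 11/48*1/8 + 19/48*1/8 = 55/384
  d_2[s_3] = 11/48*1/8 + 7/48*1/4 + 11/48*1/4 + 19/48*1/4 = 85/384
  d_2[s_4] = 11/48*3/8 + 7/48*1/4 + 11/48*1/4 + 19/48*1/2 = 145/384
d_2 = (s_1=33/128, s_2=55/384, s_3=85/384, s_4=145/384)

Answer: 33/128 55/384 85/384 145/384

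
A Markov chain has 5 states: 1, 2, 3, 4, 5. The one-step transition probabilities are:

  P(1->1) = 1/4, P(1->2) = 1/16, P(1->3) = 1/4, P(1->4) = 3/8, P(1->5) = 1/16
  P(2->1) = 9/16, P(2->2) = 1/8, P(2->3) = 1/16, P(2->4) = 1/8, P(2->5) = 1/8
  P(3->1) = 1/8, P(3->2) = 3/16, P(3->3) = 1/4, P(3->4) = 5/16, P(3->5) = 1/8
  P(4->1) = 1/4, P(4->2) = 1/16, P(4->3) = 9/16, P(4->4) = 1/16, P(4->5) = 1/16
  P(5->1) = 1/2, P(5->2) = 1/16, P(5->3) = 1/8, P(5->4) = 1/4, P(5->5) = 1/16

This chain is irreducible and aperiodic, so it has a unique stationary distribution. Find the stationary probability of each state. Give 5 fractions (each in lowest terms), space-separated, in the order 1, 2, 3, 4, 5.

The stationary distribution satisfies pi = pi * P, i.e.:
  pi_1 = 1/4*pi_1 + 9/16*pi_2 + 1/8*pi_3 + 1/4*pi_4 + 1/2*pi_5
  pi_2 = 1/16*pi_1 + 1/8*pi_2 + 3/16*pi_3 + 1/16*pi_4 + 1/16*pi_5
  pi_3 = 1/4*pi_1 + 1/16*pi_2 + 1/4*pi_3 + 9/16*pi_4 + 1/8*pi_5
  pi_4 = 3/8*pi_1 + 1/8*pi_2 + 5/16*pi_3 + 1/16*pi_4 + 1/4*pi_5
  pi_5 = 1/16*pi_1 + 1/8*pi_2 + 1/8*pi_3 + 1/16*pi_4 + 1/16*pi_5
with normalization: pi_1 + pi_2 + pi_3 + pi_4 + pi_5 = 1.

Using the first 4 balance equations plus normalization, the linear system A*pi = b is:
  [-3/4, 9/16, 1/8, 1/4, 1/2] . pi = 0
  [1/16, -7/8, 3/16, 1/16, 1/16] . pi = 0
  [1/4, 1/16, -3/4, 9/16, 1/8] . pi = 0
  [3/8, 1/8, 5/16, -15/16, 1/4] . pi = 0
  [1, 1, 1, 1, 1] . pi = 1

Solving yields:
  pi_1 = 7631/28460
  pi_2 = 2263/21345
  pi_3 = 420/1423
  pi_4 = 10379/42690
  pi_5 = 7477/85380

Verification (pi * P):
  7631/28460*1/4 + 2263/21345*9/16 + 420/1423*1/8 + 10379/42690*1/4 + 7477/85380*1/2 = 7631/28460 = pi_1  (ok)
  7631/28460*1/16 + 2263/21345*1/8 + 420/1423*3/16 + 10379/42690*1/16 + 7477/85380*1/16 = 2263/21345 = pi_2  (ok)
  7631/28460*1/4 + 2263/21345*1/16 + 420/1423*1/4 + 10379/42690*9/16 + 7477/85380*1/8 = 420/1423 = pi_3  (ok)
  7631/28460*3/8 + 2263/21345*1/8 + 420/1423*5/16 + 10379/42690*1/16 + 7477/85380*1/4 = 10379/42690 = pi_4  (ok)
  7631/28460*1/16 + 2263/21345*1/8 + 420/1423*1/8 + 10379/42690*1/16 + 7477/85380*1/16 = 7477/85380 = pi_5  (ok)

Answer: 7631/28460 2263/21345 420/1423 10379/42690 7477/85380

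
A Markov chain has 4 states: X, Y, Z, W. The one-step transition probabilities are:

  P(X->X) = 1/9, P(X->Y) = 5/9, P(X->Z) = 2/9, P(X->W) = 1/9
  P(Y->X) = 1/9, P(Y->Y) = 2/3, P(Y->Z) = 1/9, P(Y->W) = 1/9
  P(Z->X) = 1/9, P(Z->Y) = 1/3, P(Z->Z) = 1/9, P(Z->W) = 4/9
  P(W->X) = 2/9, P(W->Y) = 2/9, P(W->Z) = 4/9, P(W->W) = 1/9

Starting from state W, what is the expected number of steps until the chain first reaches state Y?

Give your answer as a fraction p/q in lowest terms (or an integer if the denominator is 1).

Answer: 531/166

Derivation:
Let h_i = expected steps to first reach Y from state i.
Boundary: h_Y = 0.
First-step equations for the other states:
  h_X = 1 + 1/9*h_X + 5/9*h_Y + 2/9*h_Z + 1/9*h_W
  h_Z = 1 + 1/9*h_X + 1/3*h_Y + 1/9*h_Z + 4/9*h_W
  h_W = 1 + 2/9*h_X + 2/9*h_Y + 4/9*h_Z + 1/9*h_W

Substituting h_Y = 0 and rearranging gives the linear system (I - Q) h = 1:
  [8/9, -2/9, -1/9] . (h_X, h_Z, h_W) = 1
  [-1/9, 8/9, -4/9] . (h_X, h_Z, h_W) = 1
  [-2/9, -4/9, 8/9] . (h_X, h_Z, h_W) = 1

Solving yields:
  h_X = 189/83
  h_Z = 999/332
  h_W = 531/166

Starting state is W, so the expected hitting time is h_W = 531/166.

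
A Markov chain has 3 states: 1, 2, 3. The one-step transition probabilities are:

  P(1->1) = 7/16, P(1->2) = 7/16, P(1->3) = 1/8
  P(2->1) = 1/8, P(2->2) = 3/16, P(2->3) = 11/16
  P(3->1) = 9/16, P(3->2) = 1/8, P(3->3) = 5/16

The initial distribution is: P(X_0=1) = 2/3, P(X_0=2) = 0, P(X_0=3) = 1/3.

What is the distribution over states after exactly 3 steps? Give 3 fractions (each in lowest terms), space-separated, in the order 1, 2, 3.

Propagating the distribution step by step (d_{t+1} = d_t * P):
d_0 = (1=2/3, 2=0, 3=1/3)
  d_1[1] = 2/3*7/16 + 0*1/8 + 1/3*9/16 = 23/48
  d_1[2] = 2/3*7/16 + 0*3/16 + 1/3*1/8 = 1/3
  d_1[3] = 2/3*1/8 + 0*11/16 + 1/3*5/16 = 3/16
d_1 = (1=23/48, 2=1/3, 3=3/16)
  d_2[1] = 23/48*7/16 + 1/3*1/8 + 3/16*9/16 = 137/384
  d_2[2] = 23/48*7/16 + 1/3*3/16 + 3/16*1/8 = 227/768
  d_2[3] = 23/48*1/8 + 1/3*11/16 + 3/16*5/16 = 89/256
d_2 = (1=137/384, 2=227/768, 3=89/256)
  d_3[1] = 137/384*7/16 + 227/768*1/8 + 89/256*9/16 = 4775/12288
  d_3[2] = 137/384*7/16 + 227/768*3/16 + 89/256*1/8 = 3133/12288
  d_3[3] = 137/384*1/8 + 227/768*11/16 + 89/256*5/16 = 365/1024
d_3 = (1=4775/12288, 2=3133/12288, 3=365/1024)

Answer: 4775/12288 3133/12288 365/1024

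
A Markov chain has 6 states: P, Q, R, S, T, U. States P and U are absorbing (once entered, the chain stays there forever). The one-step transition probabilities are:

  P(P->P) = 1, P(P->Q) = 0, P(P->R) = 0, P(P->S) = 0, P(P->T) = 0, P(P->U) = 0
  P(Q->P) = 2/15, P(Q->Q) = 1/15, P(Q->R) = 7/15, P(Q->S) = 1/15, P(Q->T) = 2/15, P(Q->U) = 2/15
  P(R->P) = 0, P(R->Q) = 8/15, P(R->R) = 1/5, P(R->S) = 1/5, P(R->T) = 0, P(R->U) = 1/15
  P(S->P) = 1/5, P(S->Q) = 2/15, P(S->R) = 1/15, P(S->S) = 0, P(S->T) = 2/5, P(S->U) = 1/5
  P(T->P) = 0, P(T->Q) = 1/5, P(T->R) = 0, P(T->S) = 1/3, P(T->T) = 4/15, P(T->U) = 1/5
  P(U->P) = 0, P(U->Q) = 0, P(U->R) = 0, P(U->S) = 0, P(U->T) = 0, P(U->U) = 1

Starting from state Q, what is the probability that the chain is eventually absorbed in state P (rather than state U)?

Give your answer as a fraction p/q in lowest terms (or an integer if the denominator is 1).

Let a_i = P(absorbed in P | start in state i).
Boundary conditions: a_P = 1, a_U = 0.
For each transient state i, a_i = sum_j P(i->j) * a_j:
  a_Q = 2/15*a_P + 1/15*a_Q + 7/15*a_R + 1/15*a_S + 2/15*a_T + 2/15*a_U
  a_R = 0*a_P + 8/15*a_Q + 1/5*a_R + 1/5*a_S + 0*a_T + 1/15*a_U
  a_S = 1/5*a_P + 2/15*a_Q + 1/15*a_R + 0*a_S + 2/5*a_T + 1/5*a_U
  a_T = 0*a_P + 1/5*a_Q + 0*a_R + 1/3*a_S + 4/15*a_T + 1/5*a_U

Substituting a_P = 1 and a_U = 0, rearrange to (I - Q) a = r where r[i] = P(i -> P):
  [14/15, -7/15, -1/15, -2/15] . (a_Q, a_R, a_S, a_T) = 2/15
  [-8/15, 4/5, -1/5, 0] . (a_Q, a_R, a_S, a_T) = 0
  [-2/15, -1/15, 1, -2/5] . (a_Q, a_R, a_S, a_T) = 1/5
  [-1/5, 0, -1/3, 11/15] . (a_Q, a_R, a_S, a_T) = 0

Solving yields:
  a_Q = 67/172
  a_R = 353/989
  a_S = 1154/2967
  a_T = 3359/11868

Starting state is Q, so the absorption probability is a_Q = 67/172.

Answer: 67/172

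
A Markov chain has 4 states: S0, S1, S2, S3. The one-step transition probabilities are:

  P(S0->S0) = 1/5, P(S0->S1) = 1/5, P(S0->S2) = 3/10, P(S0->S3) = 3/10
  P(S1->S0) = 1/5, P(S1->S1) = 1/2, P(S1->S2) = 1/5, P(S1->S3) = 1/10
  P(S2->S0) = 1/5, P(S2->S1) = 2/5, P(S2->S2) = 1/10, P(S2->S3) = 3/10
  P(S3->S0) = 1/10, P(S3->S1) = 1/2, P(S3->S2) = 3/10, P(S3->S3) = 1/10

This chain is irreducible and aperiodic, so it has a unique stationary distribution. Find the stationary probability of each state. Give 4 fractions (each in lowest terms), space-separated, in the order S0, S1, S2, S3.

The stationary distribution satisfies pi = pi * P, i.e.:
  pi_S0 = 1/5*pi_S0 + 1/5*pi_S1 + 1/5*pi_S2 + 1/10*pi_S3
  pi_S1 = 1/5*pi_S0 + 1/2*pi_S1 + 2/5*pi_S2 + 1/2*pi_S3
  pi_S2 = 3/10*pi_S0 + 1/5*pi_S1 + 1/10*pi_S2 + 3/10*pi_S3
  pi_S3 = 3/10*pi_S0 + 1/10*pi_S1 + 3/10*pi_S2 + 1/10*pi_S3
with normalization: pi_S0 + pi_S1 + pi_S2 + pi_S3 = 1.

Using the first 3 balance equations plus normalization, the linear system A*pi = b is:
  [-4/5, 1/5, 1/5, 1/10] . pi = 0
  [1/5, -1/2, 2/5, 1/2] . pi = 0
  [3/10, 1/5, -9/10, 3/10] . pi = 0
  [1, 1, 1, 1] . pi = 1

Solving yields:
  pi_S0 = 67/368
  pi_S1 = 39/92
  pi_S2 = 79/368
  pi_S3 = 33/184

Verification (pi * P):
  67/368*1/5 + 39/92*1/5 + 79/368*1/5 + 33/184*1/10 = 67/368 = pi_S0  (ok)
  67/368*1/5 + 39/92*1/2 + 79/368*2/5 + 33/184*1/2 = 39/92 = pi_S1  (ok)
  67/368*3/10 + 39/92*1/5 + 79/368*1/10 + 33/184*3/10 = 79/368 = pi_S2  (ok)
  67/368*3/10 + 39/92*1/10 + 79/368*3/10 + 33/184*1/10 = 33/184 = pi_S3  (ok)

Answer: 67/368 39/92 79/368 33/184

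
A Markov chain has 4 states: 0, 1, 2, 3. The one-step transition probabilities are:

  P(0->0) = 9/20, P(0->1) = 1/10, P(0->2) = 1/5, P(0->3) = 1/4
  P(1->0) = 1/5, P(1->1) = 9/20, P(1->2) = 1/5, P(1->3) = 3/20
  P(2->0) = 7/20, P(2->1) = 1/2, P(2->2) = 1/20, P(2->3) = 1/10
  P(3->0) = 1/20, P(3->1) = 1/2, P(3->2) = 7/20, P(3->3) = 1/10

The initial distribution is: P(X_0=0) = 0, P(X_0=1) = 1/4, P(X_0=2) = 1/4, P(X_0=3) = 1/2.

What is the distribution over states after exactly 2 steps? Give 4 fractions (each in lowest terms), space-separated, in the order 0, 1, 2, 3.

Answer: 83/320 657/1600 29/160 119/800

Derivation:
Propagating the distribution step by step (d_{t+1} = d_t * P):
d_0 = (0=0, 1=1/4, 2=1/4, 3=1/2)
  d_1[0] = 0*9/20 + 1/4*1/5 + 1/4*7/20 + 1/2*1/20 = 13/80
  d_1[1] = 0*1/10 + 1/4*9/20 + 1/4*1/2 + 1/2*1/2 = 39/80
  d_1[2] = 0*1/5 + 1/4*1/5 + 1/4*1/20 + 1/2*7/20 = 19/80
  d_1[3] = 0*1/4 + 1/4*3/20 + 1/4*1/10 + 1/2*1/10 = 9/80
d_1 = (0=13/80, 1=39/80, 2=19/80, 3=9/80)
  d_2[0] = 13/80*9/20 + 39/80*1/5 + 19/80*7/20 + 9/80*1/20 = 83/320
  d_2[1] = 13/80*1/10 + 39/80*9/20 + 19/80*1/2 + 9/80*1/2 = 657/1600
  d_2[2] = 13/80*1/5 + 39/80*1/5 + 19/80*1/20 + 9/80*7/20 = 29/160
  d_2[3] = 13/80*1/4 + 39/80*3/20 + 19/80*1/10 + 9/80*1/10 = 119/800
d_2 = (0=83/320, 1=657/1600, 2=29/160, 3=119/800)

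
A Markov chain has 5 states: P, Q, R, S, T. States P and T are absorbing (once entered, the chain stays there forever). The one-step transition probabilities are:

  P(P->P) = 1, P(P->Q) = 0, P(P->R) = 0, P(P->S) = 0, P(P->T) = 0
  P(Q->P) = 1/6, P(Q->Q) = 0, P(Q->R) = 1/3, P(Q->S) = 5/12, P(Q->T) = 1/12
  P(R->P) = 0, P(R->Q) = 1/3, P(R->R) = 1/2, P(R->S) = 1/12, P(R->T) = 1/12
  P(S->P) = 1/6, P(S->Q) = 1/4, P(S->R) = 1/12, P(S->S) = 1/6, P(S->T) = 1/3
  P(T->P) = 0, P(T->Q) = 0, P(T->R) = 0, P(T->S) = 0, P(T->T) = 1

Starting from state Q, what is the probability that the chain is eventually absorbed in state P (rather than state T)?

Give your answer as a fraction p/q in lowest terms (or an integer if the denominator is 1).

Let a_i = P(absorbed in P | start in state i).
Boundary conditions: a_P = 1, a_T = 0.
For each transient state i, a_i = sum_j P(i->j) * a_j:
  a_Q = 1/6*a_P + 0*a_Q + 1/3*a_R + 5/12*a_S + 1/12*a_T
  a_R = 0*a_P + 1/3*a_Q + 1/2*a_R + 1/12*a_S + 1/12*a_T
  a_S = 1/6*a_P + 1/4*a_Q + 1/12*a_R + 1/6*a_S + 1/3*a_T

Substituting a_P = 1 and a_T = 0, rearrange to (I - Q) a = r where r[i] = P(i -> P):
  [1, -1/3, -5/12] . (a_Q, a_R, a_S) = 1/6
  [-1/3, 1/2, -1/12] . (a_Q, a_R, a_S) = 0
  [-1/4, -1/12, 5/6] . (a_Q, a_R, a_S) = 1/6

Solving yields:
  a_Q = 31/71
  a_R = 25/71
  a_S = 26/71

Starting state is Q, so the absorption probability is a_Q = 31/71.

Answer: 31/71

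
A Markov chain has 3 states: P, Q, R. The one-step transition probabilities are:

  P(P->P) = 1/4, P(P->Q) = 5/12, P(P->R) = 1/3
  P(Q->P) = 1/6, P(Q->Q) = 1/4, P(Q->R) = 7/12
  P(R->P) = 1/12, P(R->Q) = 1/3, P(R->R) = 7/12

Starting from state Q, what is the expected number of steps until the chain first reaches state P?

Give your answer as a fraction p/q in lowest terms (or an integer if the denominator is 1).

Answer: 144/17

Derivation:
Let h_i = expected steps to first reach P from state i.
Boundary: h_P = 0.
First-step equations for the other states:
  h_Q = 1 + 1/6*h_P + 1/4*h_Q + 7/12*h_R
  h_R = 1 + 1/12*h_P + 1/3*h_Q + 7/12*h_R

Substituting h_P = 0 and rearranging gives the linear system (I - Q) h = 1:
  [3/4, -7/12] . (h_Q, h_R) = 1
  [-1/3, 5/12] . (h_Q, h_R) = 1

Solving yields:
  h_Q = 144/17
  h_R = 156/17

Starting state is Q, so the expected hitting time is h_Q = 144/17.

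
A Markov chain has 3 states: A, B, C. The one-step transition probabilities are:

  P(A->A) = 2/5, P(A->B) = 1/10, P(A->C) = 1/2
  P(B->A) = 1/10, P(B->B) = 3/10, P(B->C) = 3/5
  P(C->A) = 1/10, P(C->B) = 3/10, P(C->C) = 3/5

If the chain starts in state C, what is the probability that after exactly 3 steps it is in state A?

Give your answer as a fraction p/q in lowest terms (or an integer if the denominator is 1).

Computing P^3 by repeated multiplication:
P^1 =
  A: [2/5, 1/10, 1/2]
  B: [1/10, 3/10, 3/5]
  C: [1/10, 3/10, 3/5]
P^2 =
  A: [11/50, 11/50, 14/25]
  B: [13/100, 7/25, 59/100]
  C: [13/100, 7/25, 59/100]
P^3 =
  A: [83/500, 32/125, 289/500]
  B: [139/1000, 137/500, 587/1000]
  C: [139/1000, 137/500, 587/1000]

(P^3)[C -> A] = 139/1000

Answer: 139/1000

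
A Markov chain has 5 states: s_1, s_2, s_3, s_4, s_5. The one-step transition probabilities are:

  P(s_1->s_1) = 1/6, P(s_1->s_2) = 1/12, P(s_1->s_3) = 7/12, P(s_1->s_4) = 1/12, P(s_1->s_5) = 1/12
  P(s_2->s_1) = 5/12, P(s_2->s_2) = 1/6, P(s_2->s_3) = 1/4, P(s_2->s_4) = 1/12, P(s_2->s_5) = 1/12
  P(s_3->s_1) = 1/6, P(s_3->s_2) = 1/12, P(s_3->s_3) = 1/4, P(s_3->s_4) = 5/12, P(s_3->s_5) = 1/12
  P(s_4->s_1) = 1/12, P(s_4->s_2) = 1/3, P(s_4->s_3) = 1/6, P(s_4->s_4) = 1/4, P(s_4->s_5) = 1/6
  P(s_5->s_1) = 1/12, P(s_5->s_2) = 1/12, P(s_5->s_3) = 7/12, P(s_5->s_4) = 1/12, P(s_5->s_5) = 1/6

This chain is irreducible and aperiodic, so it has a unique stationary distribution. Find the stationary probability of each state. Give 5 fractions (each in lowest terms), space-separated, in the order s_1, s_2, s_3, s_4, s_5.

The stationary distribution satisfies pi = pi * P, i.e.:
  pi_s_1 = 1/6*pi_s_1 + 5/12*pi_s_2 + 1/6*pi_s_3 + 1/12*pi_s_4 + 1/12*pi_s_5
  pi_s_2 = 1/12*pi_s_1 + 1/6*pi_s_2 + 1/12*pi_s_3 + 1/3*pi_s_4 + 1/12*pi_s_5
  pi_s_3 = 7/12*pi_s_1 + 1/4*pi_s_2 + 1/4*pi_s_3 + 1/6*pi_s_4 + 7/12*pi_s_5
  pi_s_4 = 1/12*pi_s_1 + 1/12*pi_s_2 + 5/12*pi_s_3 + 1/4*pi_s_4 + 1/12*pi_s_5
  pi_s_5 = 1/12*pi_s_1 + 1/12*pi_s_2 + 1/12*pi_s_3 + 1/6*pi_s_4 + 1/6*pi_s_5
with normalization: pi_s_1 + pi_s_2 + pi_s_3 + pi_s_4 + pi_s_5 = 1.

Using the first 4 balance equations plus normalization, the linear system A*pi = b is:
  [-5/6, 5/12, 1/6, 1/12, 1/12] . pi = 0
  [1/12, -5/6, 1/12, 1/3, 1/12] . pi = 0
  [7/12, 1/4, -3/4, 1/6, 7/12] . pi = 0
  [1/12, 1/12, 5/12, -3/4, 1/12] . pi = 0
  [1, 1, 1, 1, 1] . pi = 1

Solving yields:
  pi_s_1 = 101/572
  pi_s_2 = 2/13
  pi_s_3 = 17/52
  pi_s_4 = 3/13
  pi_s_5 = 16/143

Verification (pi * P):
  101/572*1/6 + 2/13*5/12 + 17/52*1/6 + 3/13*1/12 + 16/143*1/12 = 101/572 = pi_s_1  (ok)
  101/572*1/12 + 2/13*1/6 + 17/52*1/12 + 3/13*1/3 + 16/143*1/12 = 2/13 = pi_s_2  (ok)
  101/572*7/12 + 2/13*1/4 + 17/52*1/4 + 3/13*1/6 + 16/143*7/12 = 17/52 = pi_s_3  (ok)
  101/572*1/12 + 2/13*1/12 + 17/52*5/12 + 3/13*1/4 + 16/143*1/12 = 3/13 = pi_s_4  (ok)
  101/572*1/12 + 2/13*1/12 + 17/52*1/12 + 3/13*1/6 + 16/143*1/6 = 16/143 = pi_s_5  (ok)

Answer: 101/572 2/13 17/52 3/13 16/143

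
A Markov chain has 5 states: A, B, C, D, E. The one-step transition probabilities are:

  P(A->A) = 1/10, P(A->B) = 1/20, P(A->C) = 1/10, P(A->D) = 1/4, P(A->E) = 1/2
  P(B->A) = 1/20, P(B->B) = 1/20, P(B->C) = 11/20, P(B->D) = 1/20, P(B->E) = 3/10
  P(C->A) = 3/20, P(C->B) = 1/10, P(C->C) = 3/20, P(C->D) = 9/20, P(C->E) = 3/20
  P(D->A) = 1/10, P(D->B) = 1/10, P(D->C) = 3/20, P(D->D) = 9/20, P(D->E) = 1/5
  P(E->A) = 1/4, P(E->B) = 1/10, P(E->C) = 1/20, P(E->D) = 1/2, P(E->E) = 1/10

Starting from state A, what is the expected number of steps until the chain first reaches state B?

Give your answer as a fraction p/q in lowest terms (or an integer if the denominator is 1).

Let h_i = expected steps to first reach B from state i.
Boundary: h_B = 0.
First-step equations for the other states:
  h_A = 1 + 1/10*h_A + 1/20*h_B + 1/10*h_C + 1/4*h_D + 1/2*h_E
  h_C = 1 + 3/20*h_A + 1/10*h_B + 3/20*h_C + 9/20*h_D + 3/20*h_E
  h_D = 1 + 1/10*h_A + 1/10*h_B + 3/20*h_C + 9/20*h_D + 1/5*h_E
  h_E = 1 + 1/4*h_A + 1/10*h_B + 1/20*h_C + 1/2*h_D + 1/10*h_E

Substituting h_B = 0 and rearranging gives the linear system (I - Q) h = 1:
  [9/10, -1/10, -1/4, -1/2] . (h_A, h_C, h_D, h_E) = 1
  [-3/20, 17/20, -9/20, -3/20] . (h_A, h_C, h_D, h_E) = 1
  [-1/10, -3/20, 11/20, -1/5] . (h_A, h_C, h_D, h_E) = 1
  [-1/4, -1/20, -1/2, 9/10] . (h_A, h_C, h_D, h_E) = 1

Solving yields:
  h_A = 177380/15697
  h_C = 169000/15697
  h_D = 168620/15697
  h_E = 169780/15697

Starting state is A, so the expected hitting time is h_A = 177380/15697.

Answer: 177380/15697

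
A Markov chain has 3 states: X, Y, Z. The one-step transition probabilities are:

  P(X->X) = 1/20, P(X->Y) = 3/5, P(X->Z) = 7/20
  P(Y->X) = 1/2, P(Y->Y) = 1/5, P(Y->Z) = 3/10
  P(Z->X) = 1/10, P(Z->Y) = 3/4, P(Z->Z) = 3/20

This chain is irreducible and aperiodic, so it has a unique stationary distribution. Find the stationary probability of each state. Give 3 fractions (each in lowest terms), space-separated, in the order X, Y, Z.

The stationary distribution satisfies pi = pi * P, i.e.:
  pi_X = 1/20*pi_X + 1/2*pi_Y + 1/10*pi_Z
  pi_Y = 3/5*pi_X + 1/5*pi_Y + 3/4*pi_Z
  pi_Z = 7/20*pi_X + 3/10*pi_Y + 3/20*pi_Z
with normalization: pi_X + pi_Y + pi_Z = 1.

Using the first 2 balance equations plus normalization, the linear system A*pi = b is:
  [-19/20, 1/2, 1/10] . pi = 0
  [3/5, -4/5, 3/4] . pi = 0
  [1, 1, 1] . pi = 1

Solving yields:
  pi_X = 182/675
  pi_Y = 103/225
  pi_Z = 184/675

Verification (pi * P):
  182/675*1/20 + 103/225*1/2 + 184/675*1/10 = 182/675 = pi_X  (ok)
  182/675*3/5 + 103/225*1/5 + 184/675*3/4 = 103/225 = pi_Y  (ok)
  182/675*7/20 + 103/225*3/10 + 184/675*3/20 = 184/675 = pi_Z  (ok)

Answer: 182/675 103/225 184/675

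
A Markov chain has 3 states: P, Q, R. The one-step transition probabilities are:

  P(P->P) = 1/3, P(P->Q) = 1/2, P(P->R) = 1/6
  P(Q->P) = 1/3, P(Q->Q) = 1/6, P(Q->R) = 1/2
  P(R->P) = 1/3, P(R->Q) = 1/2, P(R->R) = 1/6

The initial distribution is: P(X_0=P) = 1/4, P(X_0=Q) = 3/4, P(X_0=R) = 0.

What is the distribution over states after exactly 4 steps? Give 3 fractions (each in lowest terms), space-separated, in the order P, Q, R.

Answer: 1/3 41/108 31/108

Derivation:
Propagating the distribution step by step (d_{t+1} = d_t * P):
d_0 = (P=1/4, Q=3/4, R=0)
  d_1[P] = 1/4*1/3 + 3/4*1/3 + 0*1/3 = 1/3
  d_1[Q] = 1/4*1/2 + 3/4*1/6 + 0*1/2 = 1/4
  d_1[R] = 1/4*1/6 + 3/4*1/2 + 0*1/6 = 5/12
d_1 = (P=1/3, Q=1/4, R=5/12)
  d_2[P] = 1/3*1/3 + 1/4*1/3 + 5/12*1/3 = 1/3
  d_2[Q] = 1/3*1/2 + 1/4*1/6 + 5/12*1/2 = 5/12
  d_2[R] = 1/3*1/6 + 1/4*1/2 + 5/12*1/6 = 1/4
d_2 = (P=1/3, Q=5/12, R=1/4)
  d_3[P] = 1/3*1/3 + 5/12*1/3 + 1/4*1/3 = 1/3
  d_3[Q] = 1/3*1/2 + 5/12*1/6 + 1/4*1/2 = 13/36
  d_3[R] = 1/3*1/6 + 5/12*1/2 + 1/4*1/6 = 11/36
d_3 = (P=1/3, Q=13/36, R=11/36)
  d_4[P] = 1/3*1/3 + 13/36*1/3 + 11/36*1/3 = 1/3
  d_4[Q] = 1/3*1/2 + 13/36*1/6 + 11/36*1/2 = 41/108
  d_4[R] = 1/3*1/6 + 13/36*1/2 + 11/36*1/6 = 31/108
d_4 = (P=1/3, Q=41/108, R=31/108)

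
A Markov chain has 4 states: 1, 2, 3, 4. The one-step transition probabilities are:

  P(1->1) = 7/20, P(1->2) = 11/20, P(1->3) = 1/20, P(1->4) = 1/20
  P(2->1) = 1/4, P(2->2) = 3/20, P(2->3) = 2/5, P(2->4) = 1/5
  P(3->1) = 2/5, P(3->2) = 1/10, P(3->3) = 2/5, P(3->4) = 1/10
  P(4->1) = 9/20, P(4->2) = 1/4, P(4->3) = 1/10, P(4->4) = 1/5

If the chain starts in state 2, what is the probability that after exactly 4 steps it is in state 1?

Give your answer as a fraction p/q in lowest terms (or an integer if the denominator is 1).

Answer: 27479/80000

Derivation:
Computing P^4 by repeated multiplication:
P^1 =
  1: [7/20, 11/20, 1/20, 1/20]
  2: [1/4, 3/20, 2/5, 1/5]
  3: [2/5, 1/10, 2/5, 1/10]
  4: [9/20, 1/4, 1/10, 1/5]
P^2 =
  1: [121/400, 117/400, 21/80, 57/400]
  2: [3/8, 1/4, 101/400, 49/400]
  3: [37/100, 3/10, 23/100, 1/10]
  4: [7/20, 69/200, 73/400, 49/400]
P^3 =
  1: [557/1600, 2177/8000, 2011/8000, 1027/8000]
  2: [2799/8000, 2397/8000, 29/125, 237/2000]
  3: [683/2000, 593/2000, 481/2000, 243/2000]
  4: [539/1600, 469/1600, 963/4000, 517/4000]
P^4 =
  1: [55711/160000, 46323/160000, 38343/160000, 19623/160000]
  2: [27479/80000, 1451/5000, 38719/160000, 19891/160000]
  3: [13781/40000, 11469/40000, 9761/40000, 4989/40000]
  4: [6913/20000, 22851/80000, 38931/160000, 20063/160000]

(P^4)[2 -> 1] = 27479/80000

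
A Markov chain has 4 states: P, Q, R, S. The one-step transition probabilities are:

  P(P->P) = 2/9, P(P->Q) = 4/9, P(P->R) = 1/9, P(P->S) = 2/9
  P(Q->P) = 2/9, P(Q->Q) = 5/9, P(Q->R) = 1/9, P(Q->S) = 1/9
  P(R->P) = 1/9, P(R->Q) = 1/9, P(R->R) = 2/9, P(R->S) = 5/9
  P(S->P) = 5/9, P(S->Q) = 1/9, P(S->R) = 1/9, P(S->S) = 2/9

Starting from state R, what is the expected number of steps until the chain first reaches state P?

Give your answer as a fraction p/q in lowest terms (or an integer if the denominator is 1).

Answer: 45/13

Derivation:
Let h_i = expected steps to first reach P from state i.
Boundary: h_P = 0.
First-step equations for the other states:
  h_Q = 1 + 2/9*h_P + 5/9*h_Q + 1/9*h_R + 1/9*h_S
  h_R = 1 + 1/9*h_P + 1/9*h_Q + 2/9*h_R + 5/9*h_S
  h_S = 1 + 5/9*h_P + 1/9*h_Q + 1/9*h_R + 2/9*h_S

Substituting h_P = 0 and rearranging gives the linear system (I - Q) h = 1:
  [4/9, -1/9, -1/9] . (h_Q, h_R, h_S) = 1
  [-1/9, 7/9, -5/9] . (h_Q, h_R, h_S) = 1
  [-1/9, -1/9, 7/9] . (h_Q, h_R, h_S) = 1

Solving yields:
  h_Q = 48/13
  h_R = 45/13
  h_S = 30/13

Starting state is R, so the expected hitting time is h_R = 45/13.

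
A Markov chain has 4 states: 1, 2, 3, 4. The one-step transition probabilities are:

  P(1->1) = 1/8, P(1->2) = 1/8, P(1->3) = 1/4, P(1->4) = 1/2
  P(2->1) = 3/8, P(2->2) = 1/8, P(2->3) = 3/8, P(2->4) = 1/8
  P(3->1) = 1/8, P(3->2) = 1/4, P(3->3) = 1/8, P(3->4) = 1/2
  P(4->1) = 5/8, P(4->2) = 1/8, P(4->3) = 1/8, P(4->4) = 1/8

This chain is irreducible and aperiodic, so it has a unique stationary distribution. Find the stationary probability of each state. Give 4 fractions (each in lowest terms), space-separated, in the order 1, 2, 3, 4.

The stationary distribution satisfies pi = pi * P, i.e.:
  pi_1 = 1/8*pi_1 + 3/8*pi_2 + 1/8*pi_3 + 5/8*pi_4
  pi_2 = 1/8*pi_1 + 1/8*pi_2 + 1/4*pi_3 + 1/8*pi_4
  pi_3 = 1/4*pi_1 + 3/8*pi_2 + 1/8*pi_3 + 1/8*pi_4
  pi_4 = 1/2*pi_1 + 1/8*pi_2 + 1/2*pi_3 + 1/8*pi_4
with normalization: pi_1 + pi_2 + pi_3 + pi_4 = 1.

Using the first 3 balance equations plus normalization, the linear system A*pi = b is:
  [-7/8, 3/8, 1/8, 5/8] . pi = 0
  [1/8, -7/8, 1/4, 1/8] . pi = 0
  [1/4, 3/8, -7/8, 1/8] . pi = 0
  [1, 1, 1, 1] . pi = 1

Solving yields:
  pi_1 = 126/389
  pi_2 = 117/778
  pi_3 = 79/389
  pi_4 = 251/778

Verification (pi * P):
  126/389*1/8 + 117/778*3/8 + 79/389*1/8 + 251/778*5/8 = 126/389 = pi_1  (ok)
  126/389*1/8 + 117/778*1/8 + 79/389*1/4 + 251/778*1/8 = 117/778 = pi_2  (ok)
  126/389*1/4 + 117/778*3/8 + 79/389*1/8 + 251/778*1/8 = 79/389 = pi_3  (ok)
  126/389*1/2 + 117/778*1/8 + 79/389*1/2 + 251/778*1/8 = 251/778 = pi_4  (ok)

Answer: 126/389 117/778 79/389 251/778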